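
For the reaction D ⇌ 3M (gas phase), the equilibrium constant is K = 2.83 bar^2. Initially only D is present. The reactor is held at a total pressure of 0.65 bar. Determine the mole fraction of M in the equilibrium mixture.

Basis: 1 mol D initially; let X = conversion of D. Extent ξ = X.
At extent ξ: n_D = 1 − X; n_M = 3X.
Summing: n_T = 1 + 2X.
y_i = n_i/n_T, p_i = y_i·P. K = p_M^3 / (p_D).
Equating to 2.83 bar^2 and solving on 0 < X < 1: X = 0.737.
Then n_M = 2.21, n_T = 2.47, so y_M = 0.894.

y_M = 0.894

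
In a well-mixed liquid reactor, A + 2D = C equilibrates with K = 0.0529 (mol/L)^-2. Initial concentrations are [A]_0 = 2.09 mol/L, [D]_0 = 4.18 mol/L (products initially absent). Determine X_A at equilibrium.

X = 0.307

Let X = conversion of A; extent ξ = 2.09·X mol/L.
Concentrations: [A] = 2.09 − 2.09X; [D] = 4.18 − 4.18X; [C] = 2.09X.
K = [C] / ([A] [D]^2).
Solving K = 0.0529 for X ∈ (0,1): X = 0.307.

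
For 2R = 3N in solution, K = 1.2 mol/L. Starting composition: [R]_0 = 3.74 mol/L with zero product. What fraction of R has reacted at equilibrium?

X = 0.344

Let X = conversion of R; extent ξ = 3.74X/2 mol/L.
Concentrations: [R] = 3.74 − 3.74X; [N] = 5.61X.
K = [N]^3 / ([R]^2).
This equals 1.2 at X = 0.344 (the root in 0 < X < 1).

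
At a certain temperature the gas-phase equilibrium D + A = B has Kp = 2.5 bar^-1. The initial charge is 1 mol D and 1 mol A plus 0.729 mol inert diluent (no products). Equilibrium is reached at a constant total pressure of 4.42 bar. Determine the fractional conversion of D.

Take 1 mol D as basis and let X be its fractional conversion, so ξ = X.
Mole table: n_D = 1 − X; n_A = 1 − X; n_B = X; n_I = 0.729 (inert).
Total moles n_T = 2.73 − X.
With p_i = (n_i/n_T)P, Kp = p_B / (p_D p_A).
Substituting and setting equal to 2.5 bar^-1 gives a polynomial in X; the root in (0,1) is X = 0.650.

X = 0.650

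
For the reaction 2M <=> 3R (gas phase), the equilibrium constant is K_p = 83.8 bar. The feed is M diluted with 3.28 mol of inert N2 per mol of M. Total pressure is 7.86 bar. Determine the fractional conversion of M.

X = 0.810

Let X = conversion of M (basis 1 mol M); extent of reaction ξ = 0.5X.
Mole table: n_M = 1 − X; n_R = 1.5X; n_I = 3.28 (inert).
Summing: n_T = 4.28 + 0.5X.
y_i = n_i/n_T, p_i = y_i·P. K_p = p_R^3 / (p_M^2).
This yields a degree-3 equation in X; solving on (0,1), X = 0.810.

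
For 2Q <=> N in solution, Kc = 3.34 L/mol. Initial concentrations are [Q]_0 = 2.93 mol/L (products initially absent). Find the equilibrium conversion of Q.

X = 0.798

Let X = conversion of Q; extent ξ = 2.93X/2 mol/L.
Concentrations: [Q] = 2.93 − 2.93X; [N] = 1.47X.
Kc = [N] / ([Q]^2).
Solving Kc = 3.34 for X ∈ (0,1): X = 0.798.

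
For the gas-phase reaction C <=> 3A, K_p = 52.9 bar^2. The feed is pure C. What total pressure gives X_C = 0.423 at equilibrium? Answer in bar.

Take 1 mol C as basis and let X be its fractional conversion, so ξ = X.
Moles: n_C = 1 − X; n_A = 3X.
n_T = Σnᵢ = 1 + 2X.
K_p = p_A^3 / (p_C) with p_i = (n_i/n_T)·P.
At X = 0.423: the mole-fraction product g(X) = Π y_i^ν_i = 1.039. Since K_p = g(X)·P^{2}, P = (K_p/g)^(1/2) = (52.9/1.039)^(1/2) = 7.13 bar.

P = 7.13 bar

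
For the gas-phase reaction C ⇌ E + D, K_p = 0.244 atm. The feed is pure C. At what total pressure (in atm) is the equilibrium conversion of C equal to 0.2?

P = 5.86 atm

Let X = conversion of C (basis 1 mol C); extent of reaction ξ = X.
At extent ξ: n_C = 1 − X; n_E = X; n_D = X.
Summing: n_T = 1 + X.
K_p = p_E p_D / (p_C) with p_i = (n_i/n_T)·P.
At X = 0.2: the mole-fraction product g(X) = Π y_i^ν_i = 0.04167. Since K_p = g(X)·P^{1}, P = (K_p/g)^(1/1) = (0.244/0.04167)^(1/1) = 5.86 atm.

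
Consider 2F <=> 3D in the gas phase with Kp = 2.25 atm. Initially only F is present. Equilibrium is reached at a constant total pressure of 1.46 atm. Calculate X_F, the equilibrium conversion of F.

Take 1 mol F as basis and let X be its fractional conversion, so ξ = 0.5X.
At extent ξ: n_F = 1 − X; n_D = 1.5X.
Total moles n_T = 1 + 0.5X.
With p_i = (n_i/n_T)P, Kp = p_D^3 / (p_F^2).
Equating to 2.25 atm and solving on 0 < X < 1: X = 0.514.

X = 0.514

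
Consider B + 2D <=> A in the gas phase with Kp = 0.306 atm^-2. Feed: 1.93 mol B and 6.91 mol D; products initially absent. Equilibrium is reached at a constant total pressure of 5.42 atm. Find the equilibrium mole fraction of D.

y_D = 0.665

Take 1.93 mol B as basis and let X be its fractional conversion, so ξ = 1.93X.
Mole table: n_B = 1.93 − 1.93X; n_D = 6.91 − 3.86X; n_A = 1.93X.
Total moles n_T = 8.84 − 3.86X.
Mole fractions y_i = n_i/n_T; Kp = p_A / (p_B p_D^2) with p_i = y_i·P.
Setting this equal to 0.306 atm^-2 and taking the physical root (0 < X < 1) gives X = 0.799.
Then n_D = 3.83, n_T = 5.76, so y_D = 0.665.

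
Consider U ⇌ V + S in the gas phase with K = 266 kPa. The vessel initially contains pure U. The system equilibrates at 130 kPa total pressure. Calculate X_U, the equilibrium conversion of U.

X = 0.820

Basis: 1 mol U initially; let X = conversion of U. Extent ξ = X.
Mole table: n_U = 1 − X; n_V = X; n_S = X.
Summing: n_T = 1 + X.
Mole fractions y_i = n_i/n_T; K = p_V p_S / (p_U) with p_i = y_i·P.
Setting this equal to 266 kPa and taking the physical root (0 < X < 1) gives X = 0.820.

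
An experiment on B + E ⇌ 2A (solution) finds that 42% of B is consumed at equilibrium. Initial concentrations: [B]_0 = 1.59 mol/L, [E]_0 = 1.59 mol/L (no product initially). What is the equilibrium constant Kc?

Kc = 2.1

Let X = conversion of B.
Concentrations: [B] = 1.59 − 1.59X; [E] = 1.59 − 1.59X; [A] = 3.18X.
At X = 0.42: [B] = 0.922, [E] = 0.922, [A] = 1.34.
Kc = [A]^2 / ([B] [E]) = 2.1.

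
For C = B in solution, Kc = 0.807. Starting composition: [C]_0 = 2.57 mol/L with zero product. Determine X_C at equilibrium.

Let X = conversion of C; extent ξ = 2.57·X mol/L.
Concentrations: [C] = 2.57 − 2.57X; [B] = 2.57X.
Kc = [B] / ([C]).
Equating to 0.807: the physical root is X = 0.447.

X = 0.447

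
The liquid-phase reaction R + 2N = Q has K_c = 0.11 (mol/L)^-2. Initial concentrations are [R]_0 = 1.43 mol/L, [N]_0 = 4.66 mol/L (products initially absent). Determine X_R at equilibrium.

Let X = conversion of R; extent ξ = 1.43·X mol/L.
Concentrations: [R] = 1.43 − 1.43X; [N] = 4.66 − 2.86X; [Q] = 1.43X.
K_c = [Q] / ([R] [N]^2).
Solving K_c = 0.11 for X ∈ (0,1): X = 0.524.

X = 0.524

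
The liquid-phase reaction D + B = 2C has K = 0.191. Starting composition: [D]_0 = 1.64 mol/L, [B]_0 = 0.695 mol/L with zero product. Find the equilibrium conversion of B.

X = 0.270

Let X = conversion of B; extent ξ = 0.695·X mol/L.
Concentrations: [D] = 1.64 − 0.695X; [B] = 0.695 − 0.695X; [C] = 1.39X.
K = [C]^2 / ([D] [B]).
Setting equal to 0.191 and solving for X on (0,1) gives X = 0.270.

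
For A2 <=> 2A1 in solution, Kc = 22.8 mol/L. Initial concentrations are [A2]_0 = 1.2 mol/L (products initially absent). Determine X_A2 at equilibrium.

Let X = conversion of A2; extent ξ = 1.2·X mol/L.
Concentrations: [A2] = 1.2 − 1.2X; [A1] = 2.4X.
Kc = [A1]^2 / ([A2]).
This equals 22.8 at X = 0.848 (the root in 0 < X < 1).

X = 0.848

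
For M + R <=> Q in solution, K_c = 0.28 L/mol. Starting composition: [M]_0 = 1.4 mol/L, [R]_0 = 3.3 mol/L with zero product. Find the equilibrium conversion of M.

Let X = conversion of M; extent ξ = 1.4·X mol/L.
Concentrations: [M] = 1.4 − 1.4X; [R] = 3.3 − 1.4X; [Q] = 1.4X.
K_c = [Q] / ([M] [R]).
This equals 0.28 at X = 0.430 (the root in 0 < X < 1).

X = 0.430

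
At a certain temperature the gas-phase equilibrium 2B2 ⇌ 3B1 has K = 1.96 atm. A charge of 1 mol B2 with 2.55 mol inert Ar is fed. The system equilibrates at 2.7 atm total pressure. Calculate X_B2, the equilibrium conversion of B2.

X = 0.550

Let X = conversion of B2 (basis 1 mol B2); extent of reaction ξ = 0.5X.
At extent ξ: n_B2 = 1 − X; n_B1 = 1.5X; n_I = 2.55 (inert).
Summing: n_T = 3.55 + 0.5X.
y_i = n_i/n_T, p_i = y_i·P. K = p_B1^3 / (p_B2^2).
Substituting and setting equal to 1.96 atm gives a polynomial in X; the root in (0,1) is X = 0.550.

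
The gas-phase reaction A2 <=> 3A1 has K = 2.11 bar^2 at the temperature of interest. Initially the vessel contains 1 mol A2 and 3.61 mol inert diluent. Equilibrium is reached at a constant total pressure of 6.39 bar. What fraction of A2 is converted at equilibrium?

X = 0.329

Basis: 1 mol A2 initially; let X = conversion of A2. Extent ξ = X.
Moles: n_A2 = 1 − X; n_A1 = 3X; n_I = 3.61 (inert).
Total moles n_T = 4.61 + 2X.
y_i = n_i/n_T, p_i = y_i·P. K = p_A1^3 / (p_A2).
Substituting and setting equal to 2.11 bar^2 gives a polynomial in X; the root in (0,1) is X = 0.329.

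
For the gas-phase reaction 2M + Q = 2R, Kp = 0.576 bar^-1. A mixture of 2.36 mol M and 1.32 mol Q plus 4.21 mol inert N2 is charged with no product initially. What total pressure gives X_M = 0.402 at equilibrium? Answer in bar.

Basis: 2.36 mol M initially; let X = conversion of M. Extent ξ = 1.18X.
At extent ξ: n_M = 2.36 − 2.36X; n_Q = 1.32 − 1.18X; n_R = 2.36X; n_I = 4.21 (inert).
Total moles n_T = 7.89 − 1.18X.
Kp = p_R^2 / (p_M^2 p_Q) with p_i = (n_i/n_T)·P.
At X = 0.402: the mole-fraction product g(X) = Π y_i^ν_i = 3.963. Since Kp = g(X)·P^{-1}, P = (g/Kp)^(1/1) = (3.963/0.576)^(1/1) = 6.88 bar.

P = 6.88 bar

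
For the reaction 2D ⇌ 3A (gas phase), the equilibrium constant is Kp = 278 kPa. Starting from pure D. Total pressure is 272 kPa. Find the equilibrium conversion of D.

X = 0.471

Take 1 mol D as basis and let X be its fractional conversion, so ξ = 0.5X.
Mole table: n_D = 1 − X; n_A = 1.5X.
Summing: n_T = 1 + 0.5X.
With p_i = (n_i/n_T)P, Kp = p_A^3 / (p_D^2).
Setting this equal to 278 kPa and taking the physical root (0 < X < 1) gives X = 0.471.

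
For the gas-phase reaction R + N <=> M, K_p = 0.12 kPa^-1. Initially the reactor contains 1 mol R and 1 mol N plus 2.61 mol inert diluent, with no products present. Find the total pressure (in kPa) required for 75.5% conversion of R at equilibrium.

P = 404 kPa

Take 1 mol R as basis and let X be its fractional conversion, so ξ = X.
Mole table: n_R = 1 − X; n_N = 1 − X; n_M = X; n_I = 2.61 (inert).
Total moles n_T = 4.61 − X.
K_p = p_M / (p_R p_N) with p_i = (n_i/n_T)·P.
At X = 0.755: the mole-fraction product g(X) = Π y_i^ν_i = 48.49. Since K_p = g(X)·P^{-1}, P = (g/K_p)^(1/1) = (48.49/0.12)^(1/1) = 404 kPa.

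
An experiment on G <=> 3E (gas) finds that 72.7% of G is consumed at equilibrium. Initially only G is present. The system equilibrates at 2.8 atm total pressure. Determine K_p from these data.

K_p = 49.5 atm^2

Basis: 1 mol G initially; let X = conversion of G. Extent ξ = X.
Species balance: n_G = 1 − X; n_E = 3X.
Summing: n_T = 1 + 2X.
At X = 0.727: n_G = 0.273, n_E = 2.18, n_T = 2.45.
p_i = (n_i/n_T)·P. K_p = p_E^3 / (p_G) = 49.5 atm^2.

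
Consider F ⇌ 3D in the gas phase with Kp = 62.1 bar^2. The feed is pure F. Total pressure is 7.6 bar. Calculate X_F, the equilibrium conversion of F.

X = 0.428

Let X = conversion of F (basis 1 mol F); extent of reaction ξ = X.
At extent ξ: n_F = 1 − X; n_D = 3X.
Summing: n_T = 1 + 2X.
With p_i = (n_i/n_T)P, Kp = p_D^3 / (p_F).
Equating to 62.1 bar^2 and solving on 0 < X < 1: X = 0.428.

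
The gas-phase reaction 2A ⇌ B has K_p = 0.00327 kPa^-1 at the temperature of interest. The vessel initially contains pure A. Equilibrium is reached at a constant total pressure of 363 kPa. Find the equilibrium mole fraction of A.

y_A = 0.589

Basis: 1 mol A initially; let X = conversion of A. Extent ξ = 0.5X.
Species balance: n_A = 1 − X; n_B = 0.5X.
Total moles n_T = 1 − 0.5X.
With p_i = (n_i/n_T)P, K_p = p_B / (p_A^2).
Equating to 0.00327 kPa^-1 and solving on 0 < X < 1: X = 0.583.
Then n_A = 0.417, n_T = 0.709, so y_A = 0.589.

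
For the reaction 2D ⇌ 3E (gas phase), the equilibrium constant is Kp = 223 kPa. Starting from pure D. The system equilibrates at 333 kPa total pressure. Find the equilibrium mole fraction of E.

y_E = 0.529

Let X = conversion of D (basis 1 mol D); extent of reaction ξ = 0.5X.
Moles: n_D = 1 − X; n_E = 1.5X.
n_T = Σnᵢ = 1 + 0.5X.
With p_i = (n_i/n_T)P, Kp = p_E^3 / (p_D^2).
Equating to 223 kPa and solving on 0 < X < 1: X = 0.429.
Then n_E = 0.643, n_T = 1.21, so y_E = 0.529.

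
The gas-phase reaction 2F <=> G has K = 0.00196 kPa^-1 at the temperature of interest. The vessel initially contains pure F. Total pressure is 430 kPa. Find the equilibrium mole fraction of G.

y_G = 0.353

Let X = conversion of F (basis 1 mol F); extent of reaction ξ = 0.5X.
Species balance: n_F = 1 − X; n_G = 0.5X.
Summing: n_T = 1 − 0.5X.
With p_i = (n_i/n_T)P, K = p_G / (p_F^2).
Equating to 0.00196 kPa^-1 and solving on 0 < X < 1: X = 0.522.
Then n_G = 0.261, n_T = 0.739, so y_G = 0.353.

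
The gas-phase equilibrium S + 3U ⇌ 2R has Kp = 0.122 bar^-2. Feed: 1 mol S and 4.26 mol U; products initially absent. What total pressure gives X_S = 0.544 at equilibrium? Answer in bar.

Basis: 1 mol S initially; let X = conversion of S. Extent ξ = X.
Mole table: n_S = 1 − X; n_U = 4.26 − 3X; n_R = 2X.
n_T = Σnᵢ = 5.26 − 2X.
Kp = p_R^2 / (p_S p_U^3) with p_i = (n_i/n_T)·P.
At X = 0.544: the mole-fraction product g(X) = Π y_i^ν_i = 2.489. Since Kp = g(X)·P^{-2}, P = (g/Kp)^(1/2) = (2.489/0.122)^(1/2) = 4.52 bar.

P = 4.52 bar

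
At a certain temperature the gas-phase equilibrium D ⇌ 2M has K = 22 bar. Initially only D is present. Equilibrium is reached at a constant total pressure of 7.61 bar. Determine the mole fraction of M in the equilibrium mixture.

Let X = conversion of D (basis 1 mol D); extent of reaction ξ = X.
Mole table: n_D = 1 − X; n_M = 2X.
n_T = Σnᵢ = 1 + X.
With p_i = (n_i/n_T)P, K = p_M^2 / (p_D).
Substituting and setting equal to 22 bar gives a polynomial in X; the root in (0,1) is X = 0.648.
Then n_M = 1.3, n_T = 1.65, so y_M = 0.786.

y_M = 0.786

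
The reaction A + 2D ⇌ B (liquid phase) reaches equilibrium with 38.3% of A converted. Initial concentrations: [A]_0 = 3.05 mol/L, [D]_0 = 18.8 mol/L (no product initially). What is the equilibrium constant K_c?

K_c = 0.00229 (mol/L)^-2

Let X = conversion of A.
Concentrations: [A] = 3.05 − 3.05X; [D] = 18.8 − 6.1X; [B] = 3.05X.
At X = 0.383: [A] = 1.88, [D] = 16.5, [B] = 1.17.
K_c = [B] / ([A] [D]^2) = 0.00229 (mol/L)^-2.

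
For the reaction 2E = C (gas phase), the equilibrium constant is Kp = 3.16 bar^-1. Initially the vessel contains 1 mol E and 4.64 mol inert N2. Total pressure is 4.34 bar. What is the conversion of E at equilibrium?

Take 1 mol E as basis and let X be its fractional conversion, so ξ = 0.5X.
Mole table: n_E = 1 − X; n_C = 0.5X; n_I = 4.64 (inert).
Summing: n_T = 5.64 − 0.5X.
y_i = n_i/n_T, p_i = y_i·P. Kp = p_C / (p_E^2).
Equating to 3.16 bar^-1 and solving on 0 < X < 1: X = 0.646.

X = 0.646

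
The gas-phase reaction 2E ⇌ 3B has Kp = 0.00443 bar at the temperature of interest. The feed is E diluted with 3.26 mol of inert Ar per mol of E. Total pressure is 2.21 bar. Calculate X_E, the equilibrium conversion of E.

X = 0.125

Take 1 mol E as basis and let X be its fractional conversion, so ξ = 0.5X.
Mole table: n_E = 1 − X; n_B = 1.5X; n_I = 3.26 (inert).
Summing: n_T = 4.26 + 0.5X.
Mole fractions y_i = n_i/n_T; Kp = p_B^3 / (p_E^2) with p_i = y_i·P.
Setting this equal to 0.00443 bar and taking the physical root (0 < X < 1) gives X = 0.125.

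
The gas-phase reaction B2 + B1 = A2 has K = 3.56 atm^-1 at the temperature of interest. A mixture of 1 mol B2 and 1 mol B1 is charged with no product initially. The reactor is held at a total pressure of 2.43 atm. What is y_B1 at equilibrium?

y_B1 = 0.244

Let X = conversion of B2 (basis 1 mol B2); extent of reaction ξ = X.
Mole table: n_B2 = 1 − X; n_B1 = 1 − X; n_A2 = X.
Total moles n_T = 2 − X.
Mole fractions y_i = n_i/n_T; K = p_A2 / (p_B2 p_B1) with p_i = y_i·P.
Setting this equal to 3.56 atm^-1 and taking the physical root (0 < X < 1) gives X = 0.678.
Then n_B1 = 0.322, n_T = 1.32, so y_B1 = 0.244.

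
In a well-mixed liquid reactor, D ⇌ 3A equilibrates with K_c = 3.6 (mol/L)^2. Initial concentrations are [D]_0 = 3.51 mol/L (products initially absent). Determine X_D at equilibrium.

X = 0.205

Let X = conversion of D; extent ξ = 3.51·X mol/L.
Concentrations: [D] = 3.51 − 3.51X; [A] = 10.5X.
K_c = [A]^3 / ([D]).
Setting equal to 3.6 and solving for X on (0,1) gives X = 0.205.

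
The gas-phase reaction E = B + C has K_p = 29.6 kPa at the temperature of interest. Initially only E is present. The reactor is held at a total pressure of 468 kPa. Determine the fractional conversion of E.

X = 0.244

Basis: 1 mol E initially; let X = conversion of E. Extent ξ = X.
Mole table: n_E = 1 − X; n_B = X; n_C = X.
n_T = Σnᵢ = 1 + X.
With p_i = (n_i/n_T)P, K_p = p_B p_C / (p_E).
Equating to 29.6 kPa and solving on 0 < X < 1: X = 0.244.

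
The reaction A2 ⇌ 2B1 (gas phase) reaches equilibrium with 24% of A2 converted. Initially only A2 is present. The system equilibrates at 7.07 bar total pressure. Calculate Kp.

Let X = conversion of A2 (basis 1 mol A2); extent of reaction ξ = X.
Mole table: n_A2 = 1 − X; n_B1 = 2X.
Summing: n_T = 1 + X.
At X = 0.24: n_A2 = 0.76, n_B1 = 0.48, n_T = 1.24.
p_i = (n_i/n_T)·P. Kp = p_B1^2 / (p_A2) = 1.73 bar.

Kp = 1.73 bar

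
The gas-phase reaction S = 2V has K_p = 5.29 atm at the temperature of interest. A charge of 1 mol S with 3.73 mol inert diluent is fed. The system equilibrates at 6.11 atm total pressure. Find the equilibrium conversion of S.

X = 0.644

Let X = conversion of S (basis 1 mol S); extent of reaction ξ = X.
At extent ξ: n_S = 1 − X; n_V = 2X; n_I = 3.73 (inert).
Total moles n_T = 4.73 + X.
With p_i = (n_i/n_T)P, K_p = p_V^2 / (p_S).
Equating to 5.29 atm and solving on 0 < X < 1: X = 0.644.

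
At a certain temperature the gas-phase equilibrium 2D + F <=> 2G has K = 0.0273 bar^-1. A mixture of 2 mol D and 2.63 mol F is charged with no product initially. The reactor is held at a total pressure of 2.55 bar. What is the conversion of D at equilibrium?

Basis: 2 mol D initially; let X = conversion of D. Extent ξ = X.
At extent ξ: n_D = 2 − 2X; n_F = 2.63 − X; n_G = 2X.
Total moles n_T = 4.63 − X.
Mole fractions y_i = n_i/n_T; K = p_G^2 / (p_D^2 p_F) with p_i = y_i·P.
Substituting and setting equal to 0.0273 bar^-1 gives a polynomial in X; the root in (0,1) is X = 0.164.

X = 0.164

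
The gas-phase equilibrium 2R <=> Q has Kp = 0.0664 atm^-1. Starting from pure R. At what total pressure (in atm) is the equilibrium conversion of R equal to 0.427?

Let X = conversion of R (basis 1 mol R); extent of reaction ξ = 0.5X.
Moles: n_R = 1 − X; n_Q = 0.5X.
Summing: n_T = 1 − 0.5X.
Kp = p_Q / (p_R^2) with p_i = (n_i/n_T)·P.
At X = 0.427: the mole-fraction product g(X) = Π y_i^ν_i = 0.5114. Since Kp = g(X)·P^{-1}, P = (g/Kp)^(1/1) = (0.5114/0.0664)^(1/1) = 7.7 atm.

P = 7.7 atm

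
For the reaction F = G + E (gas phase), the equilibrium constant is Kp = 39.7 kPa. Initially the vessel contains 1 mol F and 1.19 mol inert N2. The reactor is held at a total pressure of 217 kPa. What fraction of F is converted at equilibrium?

Take 1 mol F as basis and let X be its fractional conversion, so ξ = X.
Species balance: n_F = 1 − X; n_G = X; n_E = X; n_I = 1.19 (inert).
n_T = Σnᵢ = 2.19 + X.
y_i = n_i/n_T, p_i = y_i·P. Kp = p_G p_E / (p_F).
Substituting and setting equal to 39.7 kPa gives a polynomial in X; the root in (0,1) is X = 0.497.

X = 0.497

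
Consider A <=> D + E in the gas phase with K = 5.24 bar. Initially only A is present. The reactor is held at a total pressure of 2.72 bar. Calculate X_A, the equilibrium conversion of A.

Let X = conversion of A (basis 1 mol A); extent of reaction ξ = X.
Species balance: n_A = 1 − X; n_D = X; n_E = X.
Summing: n_T = 1 + X.
With p_i = (n_i/n_T)P, K = p_D p_E / (p_A).
Substituting and setting equal to 5.24 bar gives a polynomial in X; the root in (0,1) is X = 0.811.

X = 0.811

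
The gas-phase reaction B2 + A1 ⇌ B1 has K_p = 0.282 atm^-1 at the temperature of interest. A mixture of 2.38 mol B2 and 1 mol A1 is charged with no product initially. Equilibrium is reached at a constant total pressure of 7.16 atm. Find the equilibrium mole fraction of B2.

Let X = conversion of A1 (basis 1 mol A1); extent of reaction ξ = X.
Species balance: n_B2 = 2.38 − X; n_A1 = 1 − X; n_B1 = X.
Summing: n_T = 3.38 − X.
With p_i = (n_i/n_T)P, K_p = p_B1 / (p_B2 p_A1).
This yields a degree-2 equation in X; solving on (0,1), X = 0.566.
Then n_B2 = 1.81, n_T = 2.81, so y_B2 = 0.645.

y_B2 = 0.645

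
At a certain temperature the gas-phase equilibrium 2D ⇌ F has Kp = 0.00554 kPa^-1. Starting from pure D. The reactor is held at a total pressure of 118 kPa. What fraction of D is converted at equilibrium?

Take 1 mol D as basis and let X be its fractional conversion, so ξ = 0.5X.
Mole table: n_D = 1 − X; n_F = 0.5X.
Total moles n_T = 1 − 0.5X.
With p_i = (n_i/n_T)P, Kp = p_F / (p_D^2).
This yields a degree-2 equation in X; solving on (0,1), X = 0.474.

X = 0.474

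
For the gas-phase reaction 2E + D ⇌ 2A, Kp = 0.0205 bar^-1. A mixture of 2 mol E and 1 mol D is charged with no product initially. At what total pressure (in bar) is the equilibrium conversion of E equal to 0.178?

P = 7.85 bar

Basis: 2 mol E initially; let X = conversion of E. Extent ξ = X.
Mole table: n_E = 2 − 2X; n_D = 1 − X; n_A = 2X.
Total moles n_T = 3 − X.
Kp = p_A^2 / (p_E^2 p_D) with p_i = (n_i/n_T)·P.
At X = 0.178: the mole-fraction product g(X) = Π y_i^ν_i = 0.161. Since Kp = g(X)·P^{-1}, P = (g/Kp)^(1/1) = (0.161/0.0205)^(1/1) = 7.85 bar.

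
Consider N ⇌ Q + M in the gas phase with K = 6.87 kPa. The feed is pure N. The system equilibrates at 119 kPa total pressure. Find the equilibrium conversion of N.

X = 0.234

Let X = conversion of N (basis 1 mol N); extent of reaction ξ = X.
Moles: n_N = 1 − X; n_Q = X; n_M = X.
Summing: n_T = 1 + X.
Mole fractions y_i = n_i/n_T; K = p_Q p_M / (p_N) with p_i = y_i·P.
Setting this equal to 6.87 kPa and taking the physical root (0 < X < 1) gives X = 0.234.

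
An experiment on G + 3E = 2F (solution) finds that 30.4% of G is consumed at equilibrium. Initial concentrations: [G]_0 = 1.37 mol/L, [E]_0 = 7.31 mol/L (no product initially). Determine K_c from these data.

Let X = conversion of G.
Concentrations: [G] = 1.37 − 1.37X; [E] = 7.31 − 4.11X; [F] = 2.74X.
At X = 0.304: [G] = 0.954, [E] = 6.06, [F] = 0.833.
K_c = [F]^2 / ([G] [E]^3) = 0.00327 (mol/L)^-2.

K_c = 0.00327 (mol/L)^-2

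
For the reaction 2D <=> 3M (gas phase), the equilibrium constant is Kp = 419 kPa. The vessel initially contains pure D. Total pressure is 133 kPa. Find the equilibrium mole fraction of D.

y_D = 0.318

Take 1 mol D as basis and let X be its fractional conversion, so ξ = 0.5X.
At extent ξ: n_D = 1 − X; n_M = 1.5X.
Total moles n_T = 1 + 0.5X.
y_i = n_i/n_T, p_i = y_i·P. Kp = p_M^3 / (p_D^2).
This yields a degree-3 equation in X; solving on (0,1), X = 0.589.
Then n_D = 0.411, n_T = 1.29, so y_D = 0.318.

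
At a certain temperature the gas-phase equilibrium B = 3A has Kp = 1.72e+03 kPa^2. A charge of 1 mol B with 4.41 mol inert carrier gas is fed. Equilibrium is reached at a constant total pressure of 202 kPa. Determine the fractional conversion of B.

Basis: 1 mol B initially; let X = conversion of B. Extent ξ = X.
Mole table: n_B = 1 − X; n_A = 3X; n_I = 4.41 (inert).
n_T = Σnᵢ = 5.41 + 2X.
Mole fractions y_i = n_i/n_T; Kp = p_A^3 / (p_B) with p_i = y_i·P.
Substituting and setting equal to 1.72e+03 kPa^2 gives a polynomial in X; the root in (0,1) is X = 0.337.

X = 0.337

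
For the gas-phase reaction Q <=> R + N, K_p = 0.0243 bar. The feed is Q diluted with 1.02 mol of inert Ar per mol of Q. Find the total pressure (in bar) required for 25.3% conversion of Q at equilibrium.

Let X = conversion of Q (basis 1 mol Q); extent of reaction ξ = X.
Moles: n_Q = 1 − X; n_R = X; n_N = X; n_I = 1.02 (inert).
Total moles n_T = 2.02 + X.
K_p = p_R p_N / (p_Q) with p_i = (n_i/n_T)·P.
At X = 0.253: the mole-fraction product g(X) = Π y_i^ν_i = 0.0377. Since K_p = g(X)·P^{1}, P = (K_p/g)^(1/1) = (0.0243/0.0377)^(1/1) = 0.645 bar.

P = 0.645 bar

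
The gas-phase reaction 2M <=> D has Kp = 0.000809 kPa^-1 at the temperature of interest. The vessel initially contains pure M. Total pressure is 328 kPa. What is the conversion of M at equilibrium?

X = 0.304

Let X = conversion of M (basis 1 mol M); extent of reaction ξ = 0.5X.
Species balance: n_M = 1 − X; n_D = 0.5X.
Summing: n_T = 1 − 0.5X.
With p_i = (n_i/n_T)P, Kp = p_D / (p_M^2).
Equating to 0.000809 kPa^-1 and solving on 0 < X < 1: X = 0.304.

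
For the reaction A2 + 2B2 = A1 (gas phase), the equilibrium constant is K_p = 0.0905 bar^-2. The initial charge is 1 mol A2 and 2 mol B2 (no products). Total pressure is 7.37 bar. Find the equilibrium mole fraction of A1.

y_A1 = 0.276

Basis: 1 mol A2 initially; let X = conversion of A2. Extent ξ = X.
Moles: n_A2 = 1 − X; n_B2 = 2 − 2X; n_A1 = X.
Total moles n_T = 3 − 2X.
y_i = n_i/n_T, p_i = y_i·P. K_p = p_A1 / (p_A2 p_B2^2).
Equating to 0.0905 bar^-2 and solving on 0 < X < 1: X = 0.534.
Then n_A1 = 0.534, n_T = 1.93, so y_A1 = 0.276.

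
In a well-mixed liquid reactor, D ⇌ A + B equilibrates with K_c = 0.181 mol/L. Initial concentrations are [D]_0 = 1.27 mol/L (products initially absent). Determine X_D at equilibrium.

X = 0.313

Let X = conversion of D; extent ξ = 1.27·X mol/L.
Concentrations: [D] = 1.27 − 1.27X; [A] = 1.27X; [B] = 1.27X.
K_c = [A] [B] / ([D]).
Solving K_c = 0.181 for X ∈ (0,1): X = 0.313.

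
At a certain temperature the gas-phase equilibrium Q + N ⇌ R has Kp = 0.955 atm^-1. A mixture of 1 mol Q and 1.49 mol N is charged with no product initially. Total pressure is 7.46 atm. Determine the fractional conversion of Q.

X = 0.752

Let X = conversion of Q (basis 1 mol Q); extent of reaction ξ = X.
Species balance: n_Q = 1 − X; n_N = 1.49 − X; n_R = X.
Summing: n_T = 2.49 − X.
Mole fractions y_i = n_i/n_T; Kp = p_R / (p_Q p_N) with p_i = y_i·P.
Substituting and setting equal to 0.955 atm^-1 gives a polynomial in X; the root in (0,1) is X = 0.752.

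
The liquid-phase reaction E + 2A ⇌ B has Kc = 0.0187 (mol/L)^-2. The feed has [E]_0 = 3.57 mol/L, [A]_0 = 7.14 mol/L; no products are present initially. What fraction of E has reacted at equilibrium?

X = 0.311

Let X = conversion of E; extent ξ = 3.57·X mol/L.
Concentrations: [E] = 3.57 − 3.57X; [A] = 7.14 − 7.14X; [B] = 3.57X.
Kc = [B] / ([E] [A]^2).
This equals 0.0187 at X = 0.311 (the root in 0 < X < 1).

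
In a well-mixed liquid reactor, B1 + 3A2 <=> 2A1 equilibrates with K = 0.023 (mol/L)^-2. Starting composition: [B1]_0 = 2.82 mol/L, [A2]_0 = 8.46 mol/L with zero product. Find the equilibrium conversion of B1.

X = 0.400

Let X = conversion of B1; extent ξ = 2.82·X mol/L.
Concentrations: [B1] = 2.82 − 2.82X; [A2] = 8.46 − 8.46X; [A1] = 5.64X.
K = [A1]^2 / ([B1] [A2]^3).
Equating to 0.023 (mol/L)^-2: the physical root is X = 0.400.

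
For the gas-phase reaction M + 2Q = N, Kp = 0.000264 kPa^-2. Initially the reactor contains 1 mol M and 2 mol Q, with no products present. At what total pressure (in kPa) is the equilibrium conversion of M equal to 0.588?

P = 163 kPa

Take 1 mol M as basis and let X be its fractional conversion, so ξ = X.
Species balance: n_M = 1 − X; n_Q = 2 − 2X; n_N = X.
Total moles n_T = 3 − 2X.
Kp = p_N / (p_M p_Q^2) with p_i = (n_i/n_T)·P.
At X = 0.588: the mole-fraction product g(X) = Π y_i^ν_i = 6.993. Since Kp = g(X)·P^{-2}, P = (g/Kp)^(1/2) = (6.993/0.000264)^(1/2) = 163 kPa.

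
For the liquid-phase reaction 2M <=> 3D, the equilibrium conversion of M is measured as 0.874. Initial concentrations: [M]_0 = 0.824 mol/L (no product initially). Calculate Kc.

Kc = 117 mol/L

Let X = conversion of M.
Concentrations: [M] = 0.824 − 0.824X; [D] = 1.24X.
At X = 0.874: [M] = 0.104, [D] = 1.08.
Kc = [D]^3 / ([M]^2) = 117 mol/L.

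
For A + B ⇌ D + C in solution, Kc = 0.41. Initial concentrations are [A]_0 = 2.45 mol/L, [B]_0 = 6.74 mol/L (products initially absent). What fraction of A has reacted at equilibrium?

Let X = conversion of A; extent ξ = 2.45·X mol/L.
Concentrations: [A] = 2.45 − 2.45X; [B] = 6.74 − 2.45X; [D] = 2.45X; [C] = 2.45X.
Kc = [D] [C] / ([A] [B]).
Setting equal to 0.41 and solving for X on (0,1) gives X = 0.597.

X = 0.597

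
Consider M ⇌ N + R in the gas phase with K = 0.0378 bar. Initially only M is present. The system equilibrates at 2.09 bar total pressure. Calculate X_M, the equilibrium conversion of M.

X = 0.133

Take 1 mol M as basis and let X be its fractional conversion, so ξ = X.
Moles: n_M = 1 − X; n_N = X; n_R = X.
n_T = Σnᵢ = 1 + X.
With p_i = (n_i/n_T)P, K = p_N p_R / (p_M).
Substituting and setting equal to 0.0378 bar gives a polynomial in X; the root in (0,1) is X = 0.133.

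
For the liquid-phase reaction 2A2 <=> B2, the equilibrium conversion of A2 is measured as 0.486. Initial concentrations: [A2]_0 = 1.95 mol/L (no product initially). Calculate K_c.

K_c = 0.472 L/mol

Let X = conversion of A2.
Concentrations: [A2] = 1.95 − 1.95X; [B2] = 0.975X.
At X = 0.486: [A2] = 1, [B2] = 0.474.
K_c = [B2] / ([A2]^2) = 0.472 L/mol.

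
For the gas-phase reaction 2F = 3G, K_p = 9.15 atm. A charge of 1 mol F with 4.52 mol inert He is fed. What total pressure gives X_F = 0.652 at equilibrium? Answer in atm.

P = 6.93 atm

Basis: 1 mol F initially; let X = conversion of F. Extent ξ = 0.5X.
At extent ξ: n_F = 1 − X; n_G = 1.5X; n_I = 4.52 (inert).
Total moles n_T = 5.52 + 0.5X.
K_p = p_G^3 / (p_F^2) with p_i = (n_i/n_T)·P.
At X = 0.652: the mole-fraction product g(X) = Π y_i^ν_i = 1.321. Since K_p = g(X)·P^{1}, P = (K_p/g)^(1/1) = (9.15/1.321)^(1/1) = 6.93 atm.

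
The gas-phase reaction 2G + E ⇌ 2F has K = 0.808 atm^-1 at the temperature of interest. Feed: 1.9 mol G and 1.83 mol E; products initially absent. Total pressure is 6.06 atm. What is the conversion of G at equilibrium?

Let X = conversion of G (basis 1.9 mol G); extent of reaction ξ = 0.95X.
Species balance: n_G = 1.9 − 1.9X; n_E = 1.83 − 0.95X; n_F = 1.9X.
Summing: n_T = 3.73 − 0.95X.
With p_i = (n_i/n_T)P, K = p_F^2 / (p_G^2 p_E).
Setting this equal to 0.808 atm^-1 and taking the physical root (0 < X < 1) gives X = 0.584.

X = 0.584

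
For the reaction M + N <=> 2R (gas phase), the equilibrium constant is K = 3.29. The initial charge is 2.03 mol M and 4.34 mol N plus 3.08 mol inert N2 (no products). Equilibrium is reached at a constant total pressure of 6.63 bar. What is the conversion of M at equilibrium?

X = 0.652

Let X = conversion of M (basis 2.03 mol M); extent of reaction ξ = 2.03X.
At extent ξ: n_M = 2.03 − 2.03X; n_N = 4.34 − 2.03X; n_R = 4.06X; n_I = 3.08 (inert).
Total moles n_T = 9.45 (Δν = 0, constant).
y_i = n_i/n_T, p_i = y_i·P. K = p_R^2 / (p_M p_N).
This yields a degree-2 equation in X; solving on (0,1), X = 0.652.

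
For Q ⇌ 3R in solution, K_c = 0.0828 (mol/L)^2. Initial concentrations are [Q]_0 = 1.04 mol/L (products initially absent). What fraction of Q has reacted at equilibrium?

X = 0.135

Let X = conversion of Q; extent ξ = 1.04·X mol/L.
Concentrations: [Q] = 1.04 − 1.04X; [R] = 3.12X.
K_c = [R]^3 / ([Q]).
Equating to 0.0828 (mol/L)^2: the physical root is X = 0.135.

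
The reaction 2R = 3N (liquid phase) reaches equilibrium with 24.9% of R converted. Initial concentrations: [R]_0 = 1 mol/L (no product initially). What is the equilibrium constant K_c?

K_c = 0.0924 mol/L

Let X = conversion of R.
Concentrations: [R] = 1 − 1X; [N] = 1.5X.
At X = 0.249: [R] = 0.751, [N] = 0.373.
K_c = [N]^3 / ([R]^2) = 0.0924 mol/L.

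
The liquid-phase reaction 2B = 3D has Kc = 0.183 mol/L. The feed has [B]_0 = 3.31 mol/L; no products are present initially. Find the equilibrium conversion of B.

Let X = conversion of B; extent ξ = 3.31X/2 mol/L.
Concentrations: [B] = 3.31 − 3.31X; [D] = 4.96X.
Kc = [D]^3 / ([B]^2).
Solving Kc = 0.183 for X ∈ (0,1): X = 0.216.

X = 0.216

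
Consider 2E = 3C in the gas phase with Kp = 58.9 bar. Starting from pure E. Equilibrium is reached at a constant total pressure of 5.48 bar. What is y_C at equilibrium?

y_C = 0.787

Let X = conversion of E (basis 1 mol E); extent of reaction ξ = 0.5X.
At extent ξ: n_E = 1 − X; n_C = 1.5X.
Total moles n_T = 1 + 0.5X.
With p_i = (n_i/n_T)P, Kp = p_C^3 / (p_E^2).
Equating to 58.9 bar and solving on 0 < X < 1: X = 0.711.
Then n_C = 1.07, n_T = 1.36, so y_C = 0.787.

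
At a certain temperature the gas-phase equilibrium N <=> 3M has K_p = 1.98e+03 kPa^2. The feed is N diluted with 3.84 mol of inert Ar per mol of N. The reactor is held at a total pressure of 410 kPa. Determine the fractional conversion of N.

Let X = conversion of N (basis 1 mol N); extent of reaction ξ = X.
Moles: n_N = 1 − X; n_M = 3X; n_I = 3.84 (inert).
Summing: n_T = 4.84 + 2X.
Mole fractions y_i = n_i/n_T; K_p = p_M^3 / (p_N) with p_i = y_i·P.
Equating to 1.98e+03 kPa^2 and solving on 0 < X < 1: X = 0.212.

X = 0.212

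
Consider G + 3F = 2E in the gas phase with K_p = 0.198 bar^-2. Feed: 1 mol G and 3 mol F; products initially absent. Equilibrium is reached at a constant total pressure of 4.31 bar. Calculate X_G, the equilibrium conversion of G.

X = 0.465

Basis: 1 mol G initially; let X = conversion of G. Extent ξ = X.
Moles: n_G = 1 − X; n_F = 3 − 3X; n_E = 2X.
Summing: n_T = 4 − 2X.
With p_i = (n_i/n_T)P, K_p = p_E^2 / (p_G p_F^3).
Setting this equal to 0.198 bar^-2 and taking the physical root (0 < X < 1) gives X = 0.465.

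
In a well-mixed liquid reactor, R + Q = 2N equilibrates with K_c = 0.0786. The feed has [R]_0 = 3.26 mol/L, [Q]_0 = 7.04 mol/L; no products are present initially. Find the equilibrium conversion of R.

X = 0.179

Let X = conversion of R; extent ξ = 3.26·X mol/L.
Concentrations: [R] = 3.26 − 3.26X; [Q] = 7.04 − 3.26X; [N] = 6.52X.
K_c = [N]^2 / ([R] [Q]).
Setting equal to 0.0786 and solving for X on (0,1) gives X = 0.179.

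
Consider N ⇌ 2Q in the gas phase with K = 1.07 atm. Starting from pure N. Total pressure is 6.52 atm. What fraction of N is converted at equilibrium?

X = 0.199

Basis: 1 mol N initially; let X = conversion of N. Extent ξ = X.
Species balance: n_N = 1 − X; n_Q = 2X.
Total moles n_T = 1 + X.
Mole fractions y_i = n_i/n_T; K = p_Q^2 / (p_N) with p_i = y_i·P.
Equating to 1.07 atm and solving on 0 < X < 1: X = 0.199.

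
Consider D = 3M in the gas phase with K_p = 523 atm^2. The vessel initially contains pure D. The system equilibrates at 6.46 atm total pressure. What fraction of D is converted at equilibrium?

Let X = conversion of D (basis 1 mol D); extent of reaction ξ = X.
Mole table: n_D = 1 − X; n_M = 3X.
n_T = Σnᵢ = 1 + 2X.
y_i = n_i/n_T, p_i = y_i·P. K_p = p_M^3 / (p_D).
Substituting and setting equal to 523 atm^2 gives a polynomial in X; the root in (0,1) is X = 0.827.

X = 0.827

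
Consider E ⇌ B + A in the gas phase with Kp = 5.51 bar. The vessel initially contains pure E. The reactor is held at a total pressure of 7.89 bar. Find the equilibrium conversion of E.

Take 1 mol E as basis and let X be its fractional conversion, so ξ = X.
Mole table: n_E = 1 − X; n_B = X; n_A = X.
n_T = Σnᵢ = 1 + X.
y_i = n_i/n_T, p_i = y_i·P. Kp = p_B p_A / (p_E).
Setting this equal to 5.51 bar and taking the physical root (0 < X < 1) gives X = 0.641.

X = 0.641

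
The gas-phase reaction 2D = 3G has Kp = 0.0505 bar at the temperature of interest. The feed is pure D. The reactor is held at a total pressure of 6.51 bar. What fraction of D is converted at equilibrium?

Basis: 1 mol D initially; let X = conversion of D. Extent ξ = 0.5X.
Moles: n_D = 1 − X; n_G = 1.5X.
Total moles n_T = 1 + 0.5X.
With p_i = (n_i/n_T)P, Kp = p_G^3 / (p_D^2).
This yields a degree-3 equation in X; solving on (0,1), X = 0.123.

X = 0.123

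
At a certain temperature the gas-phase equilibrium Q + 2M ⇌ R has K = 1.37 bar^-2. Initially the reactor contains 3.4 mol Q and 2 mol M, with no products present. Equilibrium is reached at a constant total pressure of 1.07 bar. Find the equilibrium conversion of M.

Let X = conversion of M (basis 2 mol M); extent of reaction ξ = X.
Species balance: n_Q = 3.4 − X; n_M = 2 − 2X; n_R = X.
Summing: n_T = 5.4 − 2X.
With p_i = (n_i/n_T)P, K = p_R / (p_Q p_M^2).
Setting this equal to 1.37 bar^-2 and taking the physical root (0 < X < 1) gives X = 0.358.

X = 0.358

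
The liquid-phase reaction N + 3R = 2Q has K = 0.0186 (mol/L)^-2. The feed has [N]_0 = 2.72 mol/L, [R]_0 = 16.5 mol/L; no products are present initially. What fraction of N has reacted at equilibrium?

Let X = conversion of N; extent ξ = 2.72·X mol/L.
Concentrations: [N] = 2.72 − 2.72X; [R] = 16.5 − 8.16X; [Q] = 5.44X.
K = [Q]^2 / ([N] [R]^3).
Equating to 0.0186 (mol/L)^-2: the physical root is X = 0.732.

X = 0.732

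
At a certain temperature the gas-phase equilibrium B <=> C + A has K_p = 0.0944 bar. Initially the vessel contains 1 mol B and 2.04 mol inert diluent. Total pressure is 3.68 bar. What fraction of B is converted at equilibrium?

Basis: 1 mol B initially; let X = conversion of B. Extent ξ = X.
At extent ξ: n_B = 1 − X; n_C = X; n_A = X; n_I = 2.04 (inert).
Summing: n_T = 3.04 + X.
Mole fractions y_i = n_i/n_T; K_p = p_C p_A / (p_B) with p_i = y_i·P.
Substituting and setting equal to 0.0944 bar gives a polynomial in X; the root in (0,1) is X = 0.251.

X = 0.251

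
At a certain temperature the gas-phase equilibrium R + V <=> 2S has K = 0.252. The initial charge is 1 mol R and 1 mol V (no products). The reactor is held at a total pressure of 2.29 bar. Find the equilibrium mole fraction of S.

Basis: 1 mol R initially; let X = conversion of R. Extent ξ = X.
Mole table: n_R = 1 − X; n_V = 1 − X; n_S = 2X.
Since Δν = 0, n_T = 2 throughout.
Mole fractions y_i = n_i/n_T; K = p_S^2 / (p_R p_V) with p_i = y_i·P.
Equating to 0.252 and solving on 0 < X < 1: X = 0.201.
Then n_S = 0.401, n_T = 2, so y_S = 0.201.

y_S = 0.201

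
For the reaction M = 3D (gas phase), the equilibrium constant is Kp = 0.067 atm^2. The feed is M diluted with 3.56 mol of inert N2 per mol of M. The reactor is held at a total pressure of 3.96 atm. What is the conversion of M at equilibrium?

Basis: 1 mol M initially; let X = conversion of M. Extent ξ = X.
Moles: n_M = 1 − X; n_D = 3X; n_I = 3.56 (inert).
Summing: n_T = 4.56 + 2X.
y_i = n_i/n_T, p_i = y_i·P. Kp = p_D^3 / (p_M).
Setting this equal to 0.067 atm^2 and taking the physical root (0 < X < 1) gives X = 0.147.

X = 0.147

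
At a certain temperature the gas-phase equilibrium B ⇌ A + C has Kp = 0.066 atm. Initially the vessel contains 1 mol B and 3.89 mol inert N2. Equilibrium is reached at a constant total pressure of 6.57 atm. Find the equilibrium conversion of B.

X = 0.202

Take 1 mol B as basis and let X be its fractional conversion, so ξ = X.
Moles: n_B = 1 − X; n_A = X; n_C = X; n_I = 3.89 (inert).
Summing: n_T = 4.89 + X.
y_i = n_i/n_T, p_i = y_i·P. Kp = p_A p_C / (p_B).
This yields a degree-2 equation in X; solving on (0,1), X = 0.202.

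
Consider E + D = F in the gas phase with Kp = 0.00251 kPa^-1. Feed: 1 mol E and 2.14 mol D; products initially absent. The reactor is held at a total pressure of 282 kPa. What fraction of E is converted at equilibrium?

Take 1 mol E as basis and let X be its fractional conversion, so ξ = X.
At extent ξ: n_E = 1 − X; n_D = 2.14 − X; n_F = X.
Summing: n_T = 3.14 − X.
Mole fractions y_i = n_i/n_T; Kp = p_F / (p_E p_D) with p_i = y_i·P.
This yields a degree-2 equation in X; solving on (0,1), X = 0.314.

X = 0.314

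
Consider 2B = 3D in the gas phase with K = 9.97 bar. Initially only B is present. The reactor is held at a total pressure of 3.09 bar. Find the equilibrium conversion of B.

Basis: 1 mol B initially; let X = conversion of B. Extent ξ = 0.5X.
Moles: n_B = 1 − X; n_D = 1.5X.
n_T = Σnᵢ = 1 + 0.5X.
With p_i = (n_i/n_T)P, K = p_D^3 / (p_B^2).
Equating to 9.97 bar and solving on 0 < X < 1: X = 0.591.

X = 0.591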